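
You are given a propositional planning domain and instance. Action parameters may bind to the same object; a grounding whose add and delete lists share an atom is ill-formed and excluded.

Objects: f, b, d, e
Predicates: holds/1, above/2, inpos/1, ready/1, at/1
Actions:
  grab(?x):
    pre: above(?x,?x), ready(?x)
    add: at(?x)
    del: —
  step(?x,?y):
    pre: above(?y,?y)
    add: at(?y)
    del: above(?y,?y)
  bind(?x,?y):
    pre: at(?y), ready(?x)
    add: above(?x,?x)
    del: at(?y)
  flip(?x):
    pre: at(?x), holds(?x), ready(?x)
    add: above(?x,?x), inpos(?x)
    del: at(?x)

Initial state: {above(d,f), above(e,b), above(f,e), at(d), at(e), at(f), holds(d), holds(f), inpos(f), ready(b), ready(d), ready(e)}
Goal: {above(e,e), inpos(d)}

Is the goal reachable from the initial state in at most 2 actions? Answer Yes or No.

Yes

1. bind(e,f)  →  {above(d,f), above(e,b), above(e,e), above(f,e), at(d), at(e), holds(d), holds(f), inpos(f), ready(b), ready(d), ready(e)}
2. flip(d)  →  {above(d,d), above(d,f), above(e,b), above(e,e), above(f,e), at(e), holds(d), holds(f), inpos(d), inpos(f), ready(b), ready(d), ready(e)}
optimal plan length = 2; 2 ≤ 2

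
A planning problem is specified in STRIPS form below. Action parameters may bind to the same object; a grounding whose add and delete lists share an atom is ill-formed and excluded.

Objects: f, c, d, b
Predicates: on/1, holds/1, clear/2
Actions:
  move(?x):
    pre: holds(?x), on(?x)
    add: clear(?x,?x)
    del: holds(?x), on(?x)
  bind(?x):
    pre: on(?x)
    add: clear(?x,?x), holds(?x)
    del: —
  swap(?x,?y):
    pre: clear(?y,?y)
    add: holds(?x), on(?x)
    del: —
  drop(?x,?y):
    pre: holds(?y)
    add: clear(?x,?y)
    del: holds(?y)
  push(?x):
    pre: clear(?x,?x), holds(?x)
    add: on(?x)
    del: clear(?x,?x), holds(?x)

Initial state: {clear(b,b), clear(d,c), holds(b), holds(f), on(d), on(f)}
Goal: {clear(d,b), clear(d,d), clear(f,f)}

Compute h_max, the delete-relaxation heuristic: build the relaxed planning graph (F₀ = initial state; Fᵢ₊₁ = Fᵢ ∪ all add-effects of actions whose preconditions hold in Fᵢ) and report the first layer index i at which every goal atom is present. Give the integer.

1

F0 = init (6 atoms)
F1 = F0 ∪ {clear(b,f), clear(c,b), clear(c,f), clear(d,b), clear(d,d), clear(d,f), clear(f,b), clear(f,f), holds(c), holds(d), on(b), on(c)}  (18 atoms)
goal ⊆ F1  ⇒  h_max = 1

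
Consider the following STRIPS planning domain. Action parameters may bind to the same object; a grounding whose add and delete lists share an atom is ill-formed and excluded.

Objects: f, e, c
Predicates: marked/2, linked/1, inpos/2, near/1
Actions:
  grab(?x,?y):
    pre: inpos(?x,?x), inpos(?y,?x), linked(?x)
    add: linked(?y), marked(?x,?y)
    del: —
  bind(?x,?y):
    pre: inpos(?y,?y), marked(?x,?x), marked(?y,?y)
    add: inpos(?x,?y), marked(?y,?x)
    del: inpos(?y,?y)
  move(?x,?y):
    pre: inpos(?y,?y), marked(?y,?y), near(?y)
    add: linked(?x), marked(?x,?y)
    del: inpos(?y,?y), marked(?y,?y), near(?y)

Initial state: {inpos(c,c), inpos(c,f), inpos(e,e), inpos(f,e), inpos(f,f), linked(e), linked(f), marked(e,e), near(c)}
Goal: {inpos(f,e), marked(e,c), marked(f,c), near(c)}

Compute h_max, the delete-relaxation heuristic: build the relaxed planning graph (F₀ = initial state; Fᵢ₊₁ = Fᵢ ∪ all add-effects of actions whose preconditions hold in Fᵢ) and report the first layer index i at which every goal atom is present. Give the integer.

F0 = init (9 atoms)
F1 = F0 ∪ {linked(c), marked(e,f), marked(f,c), marked(f,f)}  (13 atoms)
F2 = F1 ∪ {inpos(e,f), marked(c,c), marked(f,e)}  (16 atoms)
F3 = F2 ∪ {inpos(c,e), inpos(e,c), inpos(f,c), marked(c,e), marked(c,f), marked(e,c)}  (22 atoms)
goal ⊆ F3  ⇒  h_max = 3

3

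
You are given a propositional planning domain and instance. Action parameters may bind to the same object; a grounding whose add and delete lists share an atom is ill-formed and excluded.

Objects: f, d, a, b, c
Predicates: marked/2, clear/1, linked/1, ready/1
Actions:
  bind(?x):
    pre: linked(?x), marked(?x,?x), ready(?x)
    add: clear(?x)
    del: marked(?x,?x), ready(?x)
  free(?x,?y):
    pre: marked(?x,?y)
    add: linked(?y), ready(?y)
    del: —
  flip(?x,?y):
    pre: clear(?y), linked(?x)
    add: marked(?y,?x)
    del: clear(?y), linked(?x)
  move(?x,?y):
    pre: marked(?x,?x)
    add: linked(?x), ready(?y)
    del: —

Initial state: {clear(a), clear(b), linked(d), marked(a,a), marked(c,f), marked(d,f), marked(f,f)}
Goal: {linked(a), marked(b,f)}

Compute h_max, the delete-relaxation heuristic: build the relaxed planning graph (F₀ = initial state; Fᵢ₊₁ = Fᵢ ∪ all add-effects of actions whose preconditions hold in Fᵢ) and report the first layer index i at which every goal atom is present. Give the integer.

2

F0 = init (7 atoms)
F1 = F0 ∪ {linked(a), linked(f), marked(a,d), marked(b,d), ready(a), ready(b), ready(c), ready(d), ready(f)}  (16 atoms)
F2 = F1 ∪ {clear(f), marked(a,f), marked(b,a), marked(b,f)}  (20 atoms)
goal ⊆ F2  ⇒  h_max = 2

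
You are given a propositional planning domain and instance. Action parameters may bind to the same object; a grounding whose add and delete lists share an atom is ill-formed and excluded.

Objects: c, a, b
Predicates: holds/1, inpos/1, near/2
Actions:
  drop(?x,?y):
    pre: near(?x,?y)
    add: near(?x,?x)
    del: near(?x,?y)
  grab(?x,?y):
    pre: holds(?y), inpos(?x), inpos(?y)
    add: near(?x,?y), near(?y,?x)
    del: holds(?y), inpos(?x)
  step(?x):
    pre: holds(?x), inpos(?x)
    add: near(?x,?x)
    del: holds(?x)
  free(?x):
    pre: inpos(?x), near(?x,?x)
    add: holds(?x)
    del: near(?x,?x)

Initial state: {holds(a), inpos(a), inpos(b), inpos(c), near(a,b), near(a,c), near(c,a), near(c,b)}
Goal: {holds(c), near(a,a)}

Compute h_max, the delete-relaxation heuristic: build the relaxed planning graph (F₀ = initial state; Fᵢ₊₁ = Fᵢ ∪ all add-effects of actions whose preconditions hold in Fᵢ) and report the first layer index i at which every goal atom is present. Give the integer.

2

F0 = init (8 atoms)
F1 = F0 ∪ {near(a,a), near(b,a), near(c,c)}  (11 atoms)
F2 = F1 ∪ {holds(c), near(b,b)}  (13 atoms)
goal ⊆ F2  ⇒  h_max = 2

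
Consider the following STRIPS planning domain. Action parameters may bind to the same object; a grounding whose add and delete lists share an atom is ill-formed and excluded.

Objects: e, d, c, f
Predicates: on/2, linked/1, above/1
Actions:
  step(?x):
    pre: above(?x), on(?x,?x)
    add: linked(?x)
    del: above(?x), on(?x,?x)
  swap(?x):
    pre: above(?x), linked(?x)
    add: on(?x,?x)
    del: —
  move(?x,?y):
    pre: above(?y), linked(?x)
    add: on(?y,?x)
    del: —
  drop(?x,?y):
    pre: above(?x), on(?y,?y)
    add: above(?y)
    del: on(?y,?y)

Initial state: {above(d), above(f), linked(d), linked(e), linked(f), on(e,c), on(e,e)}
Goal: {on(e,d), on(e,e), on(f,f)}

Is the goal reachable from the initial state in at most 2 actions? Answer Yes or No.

No

1. swap(f)  →  {above(d), above(f), linked(d), linked(e), linked(f), on(e,c), on(e,e), on(f,f)}
2. drop(d,e)  →  {above(d), above(e), above(f), linked(d), linked(e), linked(f), on(e,c), on(f,f)}
3. swap(e)  →  {above(d), above(e), above(f), linked(d), linked(e), linked(f), on(e,c), on(e,e), on(f,f)}
4. move(d,e)  →  {above(d), above(e), above(f), linked(d), linked(e), linked(f), on(e,c), on(e,d), on(e,e), on(f,f)}
optimal plan length = 4; 4 > 2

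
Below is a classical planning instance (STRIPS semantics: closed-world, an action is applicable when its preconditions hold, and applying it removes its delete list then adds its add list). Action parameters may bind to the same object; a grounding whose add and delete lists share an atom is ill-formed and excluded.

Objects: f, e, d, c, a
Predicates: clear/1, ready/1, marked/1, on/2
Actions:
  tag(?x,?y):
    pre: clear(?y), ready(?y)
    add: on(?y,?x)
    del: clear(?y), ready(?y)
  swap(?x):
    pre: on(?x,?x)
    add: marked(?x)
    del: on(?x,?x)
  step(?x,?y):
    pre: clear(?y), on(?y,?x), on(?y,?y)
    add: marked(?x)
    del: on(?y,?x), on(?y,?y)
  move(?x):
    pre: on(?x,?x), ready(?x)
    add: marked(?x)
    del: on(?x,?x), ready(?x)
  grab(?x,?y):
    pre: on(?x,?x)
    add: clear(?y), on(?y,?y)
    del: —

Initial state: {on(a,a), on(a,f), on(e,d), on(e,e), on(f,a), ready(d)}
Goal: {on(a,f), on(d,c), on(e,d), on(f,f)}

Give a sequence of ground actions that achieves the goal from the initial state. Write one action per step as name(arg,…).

grab(e,f); grab(f,d); tag(c,d)

1. grab(e,f)  →  {clear(f), on(a,a), on(a,f), on(e,d), on(e,e), on(f,a), on(f,f), ready(d)}
2. grab(f,d)  →  {clear(d), clear(f), on(a,a), on(a,f), on(d,d), on(e,d), on(e,e), on(f,a), on(f,f), ready(d)}
3. tag(c,d)  →  {clear(f), on(a,a), on(a,f), on(d,c), on(d,d), on(e,d), on(e,e), on(f,a), on(f,f)}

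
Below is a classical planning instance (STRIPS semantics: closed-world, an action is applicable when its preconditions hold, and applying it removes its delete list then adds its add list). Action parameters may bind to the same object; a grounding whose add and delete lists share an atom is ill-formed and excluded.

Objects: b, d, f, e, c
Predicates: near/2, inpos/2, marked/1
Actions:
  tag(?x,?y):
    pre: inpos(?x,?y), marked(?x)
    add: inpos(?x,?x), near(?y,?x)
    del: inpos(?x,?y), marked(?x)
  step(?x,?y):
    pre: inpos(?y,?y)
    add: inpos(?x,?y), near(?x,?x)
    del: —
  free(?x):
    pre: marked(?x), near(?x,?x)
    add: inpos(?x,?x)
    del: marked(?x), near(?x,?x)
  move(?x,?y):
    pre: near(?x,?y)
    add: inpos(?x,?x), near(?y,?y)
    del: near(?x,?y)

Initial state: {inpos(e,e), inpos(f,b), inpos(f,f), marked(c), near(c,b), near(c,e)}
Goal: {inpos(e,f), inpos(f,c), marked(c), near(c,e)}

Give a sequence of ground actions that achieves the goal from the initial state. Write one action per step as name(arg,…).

step(e,f); move(c,b); step(f,c)

1. step(e,f)  →  {inpos(e,e), inpos(e,f), inpos(f,b), inpos(f,f), marked(c), near(c,b), near(c,e), near(e,e)}
2. move(c,b)  →  {inpos(c,c), inpos(e,e), inpos(e,f), inpos(f,b), inpos(f,f), marked(c), near(b,b), near(c,e), near(e,e)}
3. step(f,c)  →  {inpos(c,c), inpos(e,e), inpos(e,f), inpos(f,b), inpos(f,c), inpos(f,f), marked(c), near(b,b), near(c,e), near(e,e), near(f,f)}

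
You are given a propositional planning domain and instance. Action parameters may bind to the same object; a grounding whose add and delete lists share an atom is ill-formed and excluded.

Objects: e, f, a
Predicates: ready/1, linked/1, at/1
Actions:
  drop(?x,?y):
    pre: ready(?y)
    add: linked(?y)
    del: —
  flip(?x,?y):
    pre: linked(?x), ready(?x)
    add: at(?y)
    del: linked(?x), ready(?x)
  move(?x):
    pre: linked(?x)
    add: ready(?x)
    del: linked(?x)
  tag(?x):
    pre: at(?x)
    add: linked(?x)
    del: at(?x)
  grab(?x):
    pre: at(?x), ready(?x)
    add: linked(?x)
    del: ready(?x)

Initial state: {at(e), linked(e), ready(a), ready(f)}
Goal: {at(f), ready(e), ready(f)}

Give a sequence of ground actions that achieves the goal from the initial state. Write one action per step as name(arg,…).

drop(e,a); flip(a,f); move(e)

1. drop(e,a)  →  {at(e), linked(a), linked(e), ready(a), ready(f)}
2. flip(a,f)  →  {at(e), at(f), linked(e), ready(f)}
3. move(e)  →  {at(e), at(f), ready(e), ready(f)}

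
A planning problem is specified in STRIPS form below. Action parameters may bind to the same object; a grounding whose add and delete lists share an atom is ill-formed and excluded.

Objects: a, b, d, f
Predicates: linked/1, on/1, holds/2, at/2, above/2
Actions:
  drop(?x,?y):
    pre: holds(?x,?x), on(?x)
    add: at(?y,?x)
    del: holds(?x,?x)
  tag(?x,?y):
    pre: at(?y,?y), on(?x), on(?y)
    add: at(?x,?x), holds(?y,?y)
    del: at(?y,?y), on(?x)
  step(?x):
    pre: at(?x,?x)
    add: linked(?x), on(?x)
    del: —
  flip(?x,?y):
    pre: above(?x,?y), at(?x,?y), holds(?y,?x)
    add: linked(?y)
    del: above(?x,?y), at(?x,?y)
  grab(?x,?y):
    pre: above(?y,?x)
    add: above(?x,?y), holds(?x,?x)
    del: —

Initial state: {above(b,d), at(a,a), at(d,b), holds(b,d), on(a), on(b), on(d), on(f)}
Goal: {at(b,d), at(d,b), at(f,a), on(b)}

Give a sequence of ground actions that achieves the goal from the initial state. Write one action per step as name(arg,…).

tag(f,a); drop(a,f); grab(d,b); drop(d,b)

1. tag(f,a)  →  {above(b,d), at(d,b), at(f,f), holds(a,a), holds(b,d), on(a), on(b), on(d)}
2. drop(a,f)  →  {above(b,d), at(d,b), at(f,a), at(f,f), holds(b,d), on(a), on(b), on(d)}
3. grab(d,b)  →  {above(b,d), above(d,b), at(d,b), at(f,a), at(f,f), holds(b,d), holds(d,d), on(a), on(b), on(d)}
4. drop(d,b)  →  {above(b,d), above(d,b), at(b,d), at(d,b), at(f,a), at(f,f), holds(b,d), on(a), on(b), on(d)}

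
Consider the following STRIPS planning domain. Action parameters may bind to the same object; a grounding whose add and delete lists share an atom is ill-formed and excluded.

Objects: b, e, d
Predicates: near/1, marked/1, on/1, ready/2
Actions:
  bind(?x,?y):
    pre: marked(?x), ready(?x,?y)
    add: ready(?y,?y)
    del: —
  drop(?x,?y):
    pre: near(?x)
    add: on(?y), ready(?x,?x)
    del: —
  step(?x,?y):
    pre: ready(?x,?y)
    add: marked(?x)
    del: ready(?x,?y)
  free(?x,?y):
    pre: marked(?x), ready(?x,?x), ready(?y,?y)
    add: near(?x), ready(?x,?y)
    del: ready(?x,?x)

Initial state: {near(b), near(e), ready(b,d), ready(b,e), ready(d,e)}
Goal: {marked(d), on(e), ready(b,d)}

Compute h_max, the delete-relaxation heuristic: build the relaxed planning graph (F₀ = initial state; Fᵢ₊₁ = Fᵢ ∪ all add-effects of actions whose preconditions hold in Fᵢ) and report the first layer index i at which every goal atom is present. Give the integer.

F0 = init (5 atoms)
F1 = F0 ∪ {marked(b), marked(d), on(b), on(d), on(e), ready(b,b), ready(e,e)}  (12 atoms)
goal ⊆ F1  ⇒  h_max = 1

1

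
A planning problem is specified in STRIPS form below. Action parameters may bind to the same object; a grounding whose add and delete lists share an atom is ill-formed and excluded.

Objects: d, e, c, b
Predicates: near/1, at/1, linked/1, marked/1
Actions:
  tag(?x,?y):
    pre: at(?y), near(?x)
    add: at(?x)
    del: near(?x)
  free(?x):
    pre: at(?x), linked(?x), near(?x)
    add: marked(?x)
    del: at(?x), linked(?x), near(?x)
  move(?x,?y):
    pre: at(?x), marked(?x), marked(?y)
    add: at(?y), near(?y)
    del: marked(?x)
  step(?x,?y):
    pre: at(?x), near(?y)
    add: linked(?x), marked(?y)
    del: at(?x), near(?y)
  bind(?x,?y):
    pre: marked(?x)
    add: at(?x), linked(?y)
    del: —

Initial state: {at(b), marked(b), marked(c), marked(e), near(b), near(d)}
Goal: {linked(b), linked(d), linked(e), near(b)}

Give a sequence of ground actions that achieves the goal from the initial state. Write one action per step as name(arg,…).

step(b,d); bind(d,d); bind(d,e)

1. step(b,d)  →  {linked(b), marked(b), marked(c), marked(d), marked(e), near(b)}
2. bind(d,d)  →  {at(d), linked(b), linked(d), marked(b), marked(c), marked(d), marked(e), near(b)}
3. bind(d,e)  →  {at(d), linked(b), linked(d), linked(e), marked(b), marked(c), marked(d), marked(e), near(b)}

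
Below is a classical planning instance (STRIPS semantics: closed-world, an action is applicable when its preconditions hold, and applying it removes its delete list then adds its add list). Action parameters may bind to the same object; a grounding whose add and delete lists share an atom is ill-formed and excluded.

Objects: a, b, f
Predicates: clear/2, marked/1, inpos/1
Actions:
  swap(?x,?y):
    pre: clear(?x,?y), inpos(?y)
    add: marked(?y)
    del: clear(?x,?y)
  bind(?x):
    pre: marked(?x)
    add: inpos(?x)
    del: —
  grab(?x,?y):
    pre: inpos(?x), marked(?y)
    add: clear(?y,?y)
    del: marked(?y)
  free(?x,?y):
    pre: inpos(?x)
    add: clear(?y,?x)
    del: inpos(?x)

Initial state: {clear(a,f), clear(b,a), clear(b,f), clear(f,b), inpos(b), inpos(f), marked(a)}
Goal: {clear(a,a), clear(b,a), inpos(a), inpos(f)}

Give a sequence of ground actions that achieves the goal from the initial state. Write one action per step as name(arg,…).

1. bind(a)  →  {clear(a,f), clear(b,a), clear(b,f), clear(f,b), inpos(a), inpos(b), inpos(f), marked(a)}
2. grab(a,a)  →  {clear(a,a), clear(a,f), clear(b,a), clear(b,f), clear(f,b), inpos(a), inpos(b), inpos(f)}

bind(a); grab(a,a)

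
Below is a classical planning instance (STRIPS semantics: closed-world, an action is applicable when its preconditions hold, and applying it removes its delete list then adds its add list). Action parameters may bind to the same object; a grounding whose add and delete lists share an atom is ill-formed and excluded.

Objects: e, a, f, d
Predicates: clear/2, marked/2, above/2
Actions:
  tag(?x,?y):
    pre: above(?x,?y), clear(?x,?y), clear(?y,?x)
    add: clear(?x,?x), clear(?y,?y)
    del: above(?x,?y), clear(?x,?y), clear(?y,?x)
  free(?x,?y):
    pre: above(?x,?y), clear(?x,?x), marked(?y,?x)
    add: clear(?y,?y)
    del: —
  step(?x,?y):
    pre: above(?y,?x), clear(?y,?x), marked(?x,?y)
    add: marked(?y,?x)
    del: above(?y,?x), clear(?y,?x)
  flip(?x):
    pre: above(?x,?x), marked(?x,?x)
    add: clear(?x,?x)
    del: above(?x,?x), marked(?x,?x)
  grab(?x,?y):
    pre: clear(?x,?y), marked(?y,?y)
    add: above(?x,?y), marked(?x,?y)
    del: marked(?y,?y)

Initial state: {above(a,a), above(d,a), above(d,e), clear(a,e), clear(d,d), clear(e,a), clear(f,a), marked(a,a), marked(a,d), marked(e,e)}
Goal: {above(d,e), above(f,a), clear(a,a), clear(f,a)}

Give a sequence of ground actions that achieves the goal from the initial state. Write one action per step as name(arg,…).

1. free(d,a)  →  {above(a,a), above(d,a), above(d,e), clear(a,a), clear(a,e), clear(d,d), clear(e,a), clear(f,a), marked(a,a), marked(a,d), marked(e,e)}
2. grab(f,a)  →  {above(a,a), above(d,a), above(d,e), above(f,a), clear(a,a), clear(a,e), clear(d,d), clear(e,a), clear(f,a), marked(a,d), marked(e,e), marked(f,a)}

free(d,a); grab(f,a)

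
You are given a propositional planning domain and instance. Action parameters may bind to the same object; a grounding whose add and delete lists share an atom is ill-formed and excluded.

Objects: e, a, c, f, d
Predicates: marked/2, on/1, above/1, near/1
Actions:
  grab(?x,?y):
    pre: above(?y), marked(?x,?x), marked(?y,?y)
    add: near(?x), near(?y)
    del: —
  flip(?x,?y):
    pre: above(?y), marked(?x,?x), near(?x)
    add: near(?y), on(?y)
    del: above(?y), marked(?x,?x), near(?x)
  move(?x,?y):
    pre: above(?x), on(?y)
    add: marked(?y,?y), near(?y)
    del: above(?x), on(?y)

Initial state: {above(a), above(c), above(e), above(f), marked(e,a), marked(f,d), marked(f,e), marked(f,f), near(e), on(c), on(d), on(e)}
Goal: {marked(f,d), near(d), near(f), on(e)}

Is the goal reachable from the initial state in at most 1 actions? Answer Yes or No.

No

1. grab(f,f)  →  {above(a), above(c), above(e), above(f), marked(e,a), marked(f,d), marked(f,e), marked(f,f), near(e), near(f), on(c), on(d), on(e)}
2. move(e,d)  →  {above(a), above(c), above(f), marked(d,d), marked(e,a), marked(f,d), marked(f,e), marked(f,f), near(d), near(e), near(f), on(c), on(e)}
optimal plan length = 2; 2 > 1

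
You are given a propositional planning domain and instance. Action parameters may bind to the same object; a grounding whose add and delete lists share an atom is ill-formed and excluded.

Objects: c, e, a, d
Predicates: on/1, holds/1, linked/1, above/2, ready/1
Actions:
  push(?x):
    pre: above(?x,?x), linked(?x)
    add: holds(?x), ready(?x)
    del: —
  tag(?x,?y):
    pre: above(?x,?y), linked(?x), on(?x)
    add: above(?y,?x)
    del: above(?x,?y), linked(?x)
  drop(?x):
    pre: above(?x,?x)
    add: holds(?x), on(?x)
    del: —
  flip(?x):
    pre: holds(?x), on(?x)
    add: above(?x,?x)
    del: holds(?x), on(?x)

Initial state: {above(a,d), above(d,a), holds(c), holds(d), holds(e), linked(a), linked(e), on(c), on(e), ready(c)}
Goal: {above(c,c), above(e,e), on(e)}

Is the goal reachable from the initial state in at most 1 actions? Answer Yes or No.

1. flip(c)  →  {above(a,d), above(c,c), above(d,a), holds(d), holds(e), linked(a), linked(e), on(e), ready(c)}
2. flip(e)  →  {above(a,d), above(c,c), above(d,a), above(e,e), holds(d), linked(a), linked(e), ready(c)}
3. drop(e)  →  {above(a,d), above(c,c), above(d,a), above(e,e), holds(d), holds(e), linked(a), linked(e), on(e), ready(c)}
optimal plan length = 3; 3 > 1

No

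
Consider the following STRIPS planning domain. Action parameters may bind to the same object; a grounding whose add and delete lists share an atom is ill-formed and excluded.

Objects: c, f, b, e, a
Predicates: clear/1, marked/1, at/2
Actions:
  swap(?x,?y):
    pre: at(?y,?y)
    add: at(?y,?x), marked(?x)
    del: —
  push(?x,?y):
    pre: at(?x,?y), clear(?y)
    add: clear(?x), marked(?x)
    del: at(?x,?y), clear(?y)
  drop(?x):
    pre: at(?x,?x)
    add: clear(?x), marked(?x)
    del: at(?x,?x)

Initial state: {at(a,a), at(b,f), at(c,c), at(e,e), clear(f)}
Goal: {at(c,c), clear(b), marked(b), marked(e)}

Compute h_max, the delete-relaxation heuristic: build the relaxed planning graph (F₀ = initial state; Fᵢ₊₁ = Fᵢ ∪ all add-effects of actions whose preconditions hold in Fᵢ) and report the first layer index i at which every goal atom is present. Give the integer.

1

F0 = init (5 atoms)
F1 = F0 ∪ {at(a,b), at(a,c), at(a,e), at(a,f), at(c,a), at(c,b), at(c,e), at(c,f), at(e,a), at(e,b), at(e,c), at(e,f), clear(a), clear(b), clear(c), clear(e), marked(a), marked(b), marked(c), marked(e), marked(f)}  (26 atoms)
goal ⊆ F1  ⇒  h_max = 1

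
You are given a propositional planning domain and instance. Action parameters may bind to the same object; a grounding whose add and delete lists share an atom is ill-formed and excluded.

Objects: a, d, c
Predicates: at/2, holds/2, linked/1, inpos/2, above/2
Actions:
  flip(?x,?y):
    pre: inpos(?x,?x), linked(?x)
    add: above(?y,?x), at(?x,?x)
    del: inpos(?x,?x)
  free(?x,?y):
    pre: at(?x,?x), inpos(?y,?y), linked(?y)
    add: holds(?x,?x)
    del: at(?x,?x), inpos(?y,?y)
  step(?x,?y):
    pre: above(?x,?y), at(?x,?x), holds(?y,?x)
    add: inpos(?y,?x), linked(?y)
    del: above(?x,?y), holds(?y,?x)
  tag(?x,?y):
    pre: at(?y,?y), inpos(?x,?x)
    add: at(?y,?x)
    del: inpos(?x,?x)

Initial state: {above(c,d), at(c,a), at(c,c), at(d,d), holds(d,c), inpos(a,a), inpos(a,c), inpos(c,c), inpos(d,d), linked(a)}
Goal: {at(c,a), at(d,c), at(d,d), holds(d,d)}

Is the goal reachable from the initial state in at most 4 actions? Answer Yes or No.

1. free(d,a)  →  {above(c,d), at(c,a), at(c,c), holds(d,c), holds(d,d), inpos(a,c), inpos(c,c), inpos(d,d), linked(a)}
2. step(c,d)  →  {at(c,a), at(c,c), holds(d,d), inpos(a,c), inpos(c,c), inpos(d,c), inpos(d,d), linked(a), linked(d)}
3. flip(d,a)  →  {above(a,d), at(c,a), at(c,c), at(d,d), holds(d,d), inpos(a,c), inpos(c,c), inpos(d,c), linked(a), linked(d)}
4. tag(c,d)  →  {above(a,d), at(c,a), at(c,c), at(d,c), at(d,d), holds(d,d), inpos(a,c), inpos(d,c), linked(a), linked(d)}
optimal plan length = 4; 4 ≤ 4

Yes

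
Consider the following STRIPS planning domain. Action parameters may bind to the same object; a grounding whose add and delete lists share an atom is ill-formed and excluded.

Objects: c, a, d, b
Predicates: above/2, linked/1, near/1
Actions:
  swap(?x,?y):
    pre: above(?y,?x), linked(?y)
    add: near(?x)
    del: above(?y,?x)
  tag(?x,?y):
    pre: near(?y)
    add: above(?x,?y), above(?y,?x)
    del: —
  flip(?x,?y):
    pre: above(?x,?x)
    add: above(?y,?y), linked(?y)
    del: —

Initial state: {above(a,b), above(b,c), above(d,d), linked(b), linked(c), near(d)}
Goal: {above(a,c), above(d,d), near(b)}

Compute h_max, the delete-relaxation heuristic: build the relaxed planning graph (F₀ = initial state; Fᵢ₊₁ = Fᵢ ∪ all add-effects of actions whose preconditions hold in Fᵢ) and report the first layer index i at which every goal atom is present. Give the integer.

F0 = init (6 atoms)
F1 = F0 ∪ {above(a,a), above(a,d), above(b,b), above(b,d), above(c,c), above(c,d), above(d,a), above(d,b), above(d,c), linked(a), linked(d), near(c)}  (18 atoms)
F2 = F1 ∪ {above(a,c), above(c,a), above(c,b), near(a), near(b)}  (23 atoms)
goal ⊆ F2  ⇒  h_max = 2

2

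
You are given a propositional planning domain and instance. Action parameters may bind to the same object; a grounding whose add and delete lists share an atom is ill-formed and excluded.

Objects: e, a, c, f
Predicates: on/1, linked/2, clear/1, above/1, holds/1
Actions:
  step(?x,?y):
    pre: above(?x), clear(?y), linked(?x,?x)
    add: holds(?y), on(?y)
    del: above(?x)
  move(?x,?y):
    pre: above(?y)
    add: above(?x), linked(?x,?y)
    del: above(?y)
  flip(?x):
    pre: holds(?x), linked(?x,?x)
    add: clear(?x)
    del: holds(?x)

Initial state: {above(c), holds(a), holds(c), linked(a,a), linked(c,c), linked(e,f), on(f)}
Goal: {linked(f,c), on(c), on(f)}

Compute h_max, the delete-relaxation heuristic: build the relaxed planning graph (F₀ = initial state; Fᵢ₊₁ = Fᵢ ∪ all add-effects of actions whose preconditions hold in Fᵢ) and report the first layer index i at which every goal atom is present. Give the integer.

F0 = init (7 atoms)
F1 = F0 ∪ {above(a), above(e), above(f), clear(a), clear(c), linked(a,c), linked(e,c), linked(f,c)}  (15 atoms)
F2 = F1 ∪ {linked(a,e), linked(a,f), linked(c,a), linked(c,e), linked(c,f), linked(e,a), linked(f,a), linked(f,e), on(a), on(c)}  (25 atoms)
goal ⊆ F2  ⇒  h_max = 2

2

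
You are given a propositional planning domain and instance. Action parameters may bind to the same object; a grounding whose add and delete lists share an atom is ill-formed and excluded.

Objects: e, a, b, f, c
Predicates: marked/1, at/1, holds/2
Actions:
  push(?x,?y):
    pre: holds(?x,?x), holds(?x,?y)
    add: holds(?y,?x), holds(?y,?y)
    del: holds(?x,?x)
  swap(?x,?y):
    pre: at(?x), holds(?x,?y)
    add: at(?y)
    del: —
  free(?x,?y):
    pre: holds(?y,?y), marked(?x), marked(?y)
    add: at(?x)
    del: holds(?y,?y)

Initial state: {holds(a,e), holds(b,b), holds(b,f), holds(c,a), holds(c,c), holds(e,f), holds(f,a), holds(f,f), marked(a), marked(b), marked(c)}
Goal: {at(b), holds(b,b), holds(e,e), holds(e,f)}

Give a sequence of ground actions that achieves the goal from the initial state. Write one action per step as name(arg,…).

push(f,a); push(a,e); free(b,c)

1. push(f,a)  →  {holds(a,a), holds(a,e), holds(a,f), holds(b,b), holds(b,f), holds(c,a), holds(c,c), holds(e,f), holds(f,a), marked(a), marked(b), marked(c)}
2. push(a,e)  →  {holds(a,e), holds(a,f), holds(b,b), holds(b,f), holds(c,a), holds(c,c), holds(e,a), holds(e,e), holds(e,f), holds(f,a), marked(a), marked(b), marked(c)}
3. free(b,c)  →  {at(b), holds(a,e), holds(a,f), holds(b,b), holds(b,f), holds(c,a), holds(e,a), holds(e,e), holds(e,f), holds(f,a), marked(a), marked(b), marked(c)}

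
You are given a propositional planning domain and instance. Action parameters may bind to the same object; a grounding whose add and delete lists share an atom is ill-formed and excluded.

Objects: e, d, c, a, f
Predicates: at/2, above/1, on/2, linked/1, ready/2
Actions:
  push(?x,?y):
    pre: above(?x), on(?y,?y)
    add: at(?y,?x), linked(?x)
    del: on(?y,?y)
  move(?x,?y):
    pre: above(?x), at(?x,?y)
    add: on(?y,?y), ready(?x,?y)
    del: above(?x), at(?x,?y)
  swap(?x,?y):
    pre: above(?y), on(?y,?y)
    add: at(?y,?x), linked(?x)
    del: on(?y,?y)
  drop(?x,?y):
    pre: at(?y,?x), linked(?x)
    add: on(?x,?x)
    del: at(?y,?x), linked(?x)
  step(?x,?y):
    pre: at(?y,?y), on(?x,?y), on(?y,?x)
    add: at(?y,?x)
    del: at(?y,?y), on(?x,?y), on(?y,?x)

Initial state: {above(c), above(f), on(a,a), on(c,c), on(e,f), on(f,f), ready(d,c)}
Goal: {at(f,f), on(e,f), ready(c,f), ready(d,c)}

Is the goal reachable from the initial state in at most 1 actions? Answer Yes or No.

1. push(f,c)  →  {above(c), above(f), at(c,f), linked(f), on(a,a), on(e,f), on(f,f), ready(d,c)}
2. push(f,f)  →  {above(c), above(f), at(c,f), at(f,f), linked(f), on(a,a), on(e,f), ready(d,c)}
3. move(c,f)  →  {above(f), at(f,f), linked(f), on(a,a), on(e,f), on(f,f), ready(c,f), ready(d,c)}
optimal plan length = 3; 3 > 1

No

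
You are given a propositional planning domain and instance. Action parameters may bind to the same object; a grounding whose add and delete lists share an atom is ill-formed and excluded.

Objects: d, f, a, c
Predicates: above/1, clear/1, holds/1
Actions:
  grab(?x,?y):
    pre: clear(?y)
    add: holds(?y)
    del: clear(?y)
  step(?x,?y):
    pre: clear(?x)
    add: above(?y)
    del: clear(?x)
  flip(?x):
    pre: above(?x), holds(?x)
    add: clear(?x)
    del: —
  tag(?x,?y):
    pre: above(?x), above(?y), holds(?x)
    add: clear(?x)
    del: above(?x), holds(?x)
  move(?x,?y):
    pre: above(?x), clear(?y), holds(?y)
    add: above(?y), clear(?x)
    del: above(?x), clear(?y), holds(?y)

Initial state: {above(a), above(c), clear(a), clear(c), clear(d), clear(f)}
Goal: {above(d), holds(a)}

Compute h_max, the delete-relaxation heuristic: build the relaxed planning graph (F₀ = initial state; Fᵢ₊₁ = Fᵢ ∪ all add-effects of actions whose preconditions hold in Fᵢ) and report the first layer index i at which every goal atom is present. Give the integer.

1

F0 = init (6 atoms)
F1 = F0 ∪ {above(d), above(f), holds(a), holds(c), holds(d), holds(f)}  (12 atoms)
goal ⊆ F1  ⇒  h_max = 1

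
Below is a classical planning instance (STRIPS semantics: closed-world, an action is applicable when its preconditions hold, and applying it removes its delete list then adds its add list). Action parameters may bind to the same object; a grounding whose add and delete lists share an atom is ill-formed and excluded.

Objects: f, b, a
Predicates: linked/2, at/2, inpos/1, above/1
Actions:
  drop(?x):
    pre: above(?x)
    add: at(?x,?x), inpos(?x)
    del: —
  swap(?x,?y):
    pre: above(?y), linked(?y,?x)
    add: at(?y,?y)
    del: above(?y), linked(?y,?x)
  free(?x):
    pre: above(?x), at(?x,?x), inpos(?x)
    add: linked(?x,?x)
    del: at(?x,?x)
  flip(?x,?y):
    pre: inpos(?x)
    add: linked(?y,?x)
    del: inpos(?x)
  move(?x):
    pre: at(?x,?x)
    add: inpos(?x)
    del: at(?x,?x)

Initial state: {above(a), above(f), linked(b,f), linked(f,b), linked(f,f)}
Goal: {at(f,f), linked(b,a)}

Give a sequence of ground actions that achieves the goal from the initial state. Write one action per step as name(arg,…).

1. drop(f)  →  {above(a), above(f), at(f,f), inpos(f), linked(b,f), linked(f,b), linked(f,f)}
2. drop(a)  →  {above(a), above(f), at(a,a), at(f,f), inpos(a), inpos(f), linked(b,f), linked(f,b), linked(f,f)}
3. flip(a,b)  →  {above(a), above(f), at(a,a), at(f,f), inpos(f), linked(b,a), linked(b,f), linked(f,b), linked(f,f)}

drop(f); drop(a); flip(a,b)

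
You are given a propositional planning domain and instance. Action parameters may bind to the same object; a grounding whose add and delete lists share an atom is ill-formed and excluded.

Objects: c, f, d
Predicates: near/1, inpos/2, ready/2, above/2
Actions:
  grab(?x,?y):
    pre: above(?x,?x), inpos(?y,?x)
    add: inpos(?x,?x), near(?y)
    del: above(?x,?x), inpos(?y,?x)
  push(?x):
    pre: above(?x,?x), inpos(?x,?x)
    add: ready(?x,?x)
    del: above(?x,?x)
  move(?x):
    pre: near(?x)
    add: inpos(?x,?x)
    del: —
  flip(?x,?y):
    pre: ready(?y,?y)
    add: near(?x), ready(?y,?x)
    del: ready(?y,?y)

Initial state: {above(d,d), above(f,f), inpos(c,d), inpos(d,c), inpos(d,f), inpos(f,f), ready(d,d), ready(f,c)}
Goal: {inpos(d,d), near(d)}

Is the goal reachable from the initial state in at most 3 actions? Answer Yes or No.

1. grab(f,d)  →  {above(d,d), inpos(c,d), inpos(d,c), inpos(f,f), near(d), ready(d,d), ready(f,c)}
2. grab(d,c)  →  {inpos(d,c), inpos(d,d), inpos(f,f), near(c), near(d), ready(d,d), ready(f,c)}
optimal plan length = 2; 2 ≤ 3

Yes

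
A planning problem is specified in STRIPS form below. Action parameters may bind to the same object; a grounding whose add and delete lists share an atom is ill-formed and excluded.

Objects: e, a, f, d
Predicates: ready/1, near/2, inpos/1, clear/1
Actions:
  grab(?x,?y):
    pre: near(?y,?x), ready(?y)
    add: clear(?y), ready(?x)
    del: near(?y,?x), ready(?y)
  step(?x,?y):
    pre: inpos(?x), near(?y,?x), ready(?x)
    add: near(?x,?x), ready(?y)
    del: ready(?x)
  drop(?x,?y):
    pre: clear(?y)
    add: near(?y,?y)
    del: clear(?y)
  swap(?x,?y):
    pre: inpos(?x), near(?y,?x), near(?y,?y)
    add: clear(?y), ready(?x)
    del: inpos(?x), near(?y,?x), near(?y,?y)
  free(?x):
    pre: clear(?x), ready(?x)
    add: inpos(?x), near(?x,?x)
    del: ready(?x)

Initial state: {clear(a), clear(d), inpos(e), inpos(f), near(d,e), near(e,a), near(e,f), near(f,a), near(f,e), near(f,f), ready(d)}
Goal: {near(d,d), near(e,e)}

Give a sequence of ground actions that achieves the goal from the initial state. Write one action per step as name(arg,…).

grab(e,d); step(e,f); drop(e,d)

1. grab(e,d)  →  {clear(a), clear(d), inpos(e), inpos(f), near(e,a), near(e,f), near(f,a), near(f,e), near(f,f), ready(e)}
2. step(e,f)  →  {clear(a), clear(d), inpos(e), inpos(f), near(e,a), near(e,e), near(e,f), near(f,a), near(f,e), near(f,f), ready(f)}
3. drop(e,d)  →  {clear(a), inpos(e), inpos(f), near(d,d), near(e,a), near(e,e), near(e,f), near(f,a), near(f,e), near(f,f), ready(f)}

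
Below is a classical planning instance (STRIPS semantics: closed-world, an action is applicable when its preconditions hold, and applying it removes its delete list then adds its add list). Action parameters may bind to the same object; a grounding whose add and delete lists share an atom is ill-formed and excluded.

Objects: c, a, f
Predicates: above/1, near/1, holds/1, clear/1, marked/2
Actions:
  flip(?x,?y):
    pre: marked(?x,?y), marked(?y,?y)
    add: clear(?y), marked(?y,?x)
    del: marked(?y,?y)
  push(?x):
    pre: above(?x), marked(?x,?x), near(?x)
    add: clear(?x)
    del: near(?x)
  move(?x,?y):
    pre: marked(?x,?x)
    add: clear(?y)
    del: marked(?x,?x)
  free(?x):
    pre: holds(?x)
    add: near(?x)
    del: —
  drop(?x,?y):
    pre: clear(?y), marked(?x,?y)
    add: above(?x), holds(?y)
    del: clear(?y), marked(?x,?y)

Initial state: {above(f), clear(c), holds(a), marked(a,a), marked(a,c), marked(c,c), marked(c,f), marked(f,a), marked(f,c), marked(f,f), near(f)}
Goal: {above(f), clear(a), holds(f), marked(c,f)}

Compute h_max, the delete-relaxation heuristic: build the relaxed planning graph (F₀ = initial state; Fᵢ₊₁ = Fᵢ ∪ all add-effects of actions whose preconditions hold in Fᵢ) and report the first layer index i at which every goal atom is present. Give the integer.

2

F0 = init (11 atoms)
F1 = F0 ∪ {above(a), above(c), clear(a), clear(f), holds(c), marked(a,f), marked(c,a), near(a)}  (19 atoms)
F2 = F1 ∪ {holds(f), near(c)}  (21 atoms)
goal ⊆ F2  ⇒  h_max = 2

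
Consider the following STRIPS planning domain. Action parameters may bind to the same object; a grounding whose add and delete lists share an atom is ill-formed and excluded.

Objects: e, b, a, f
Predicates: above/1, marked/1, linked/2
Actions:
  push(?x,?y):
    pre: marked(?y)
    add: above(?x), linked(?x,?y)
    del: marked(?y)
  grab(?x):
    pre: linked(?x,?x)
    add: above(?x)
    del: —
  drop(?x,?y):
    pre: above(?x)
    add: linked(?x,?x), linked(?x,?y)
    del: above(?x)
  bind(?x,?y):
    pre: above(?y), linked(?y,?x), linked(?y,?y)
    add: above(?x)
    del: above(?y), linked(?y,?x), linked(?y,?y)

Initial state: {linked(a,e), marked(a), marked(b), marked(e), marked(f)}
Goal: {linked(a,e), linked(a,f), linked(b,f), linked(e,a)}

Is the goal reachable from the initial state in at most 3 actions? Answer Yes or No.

No

1. push(e,a)  →  {above(e), linked(a,e), linked(e,a), marked(b), marked(e), marked(f)}
2. push(b,e)  →  {above(b), above(e), linked(a,e), linked(b,e), linked(e,a), marked(b), marked(f)}
3. push(a,f)  →  {above(a), above(b), above(e), linked(a,e), linked(a,f), linked(b,e), linked(e,a), marked(b)}
4. drop(b,f)  →  {above(a), above(e), linked(a,e), linked(a,f), linked(b,b), linked(b,e), linked(b,f), linked(e,a), marked(b)}
optimal plan length = 4; 4 > 3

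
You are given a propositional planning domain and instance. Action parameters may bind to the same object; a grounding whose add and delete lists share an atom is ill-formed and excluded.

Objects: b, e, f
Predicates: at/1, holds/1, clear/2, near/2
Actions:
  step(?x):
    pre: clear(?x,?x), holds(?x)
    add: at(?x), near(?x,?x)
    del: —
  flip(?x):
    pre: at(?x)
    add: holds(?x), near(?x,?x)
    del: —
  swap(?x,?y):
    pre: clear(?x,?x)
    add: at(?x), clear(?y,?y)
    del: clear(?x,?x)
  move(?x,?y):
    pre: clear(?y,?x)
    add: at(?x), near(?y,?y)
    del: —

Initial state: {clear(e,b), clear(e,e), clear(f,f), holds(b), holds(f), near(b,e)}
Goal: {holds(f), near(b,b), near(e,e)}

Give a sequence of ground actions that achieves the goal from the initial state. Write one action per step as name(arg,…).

1. move(b,e)  →  {at(b), clear(e,b), clear(e,e), clear(f,f), holds(b), holds(f), near(b,e), near(e,e)}
2. flip(b)  →  {at(b), clear(e,b), clear(e,e), clear(f,f), holds(b), holds(f), near(b,b), near(b,e), near(e,e)}

move(b,e); flip(b)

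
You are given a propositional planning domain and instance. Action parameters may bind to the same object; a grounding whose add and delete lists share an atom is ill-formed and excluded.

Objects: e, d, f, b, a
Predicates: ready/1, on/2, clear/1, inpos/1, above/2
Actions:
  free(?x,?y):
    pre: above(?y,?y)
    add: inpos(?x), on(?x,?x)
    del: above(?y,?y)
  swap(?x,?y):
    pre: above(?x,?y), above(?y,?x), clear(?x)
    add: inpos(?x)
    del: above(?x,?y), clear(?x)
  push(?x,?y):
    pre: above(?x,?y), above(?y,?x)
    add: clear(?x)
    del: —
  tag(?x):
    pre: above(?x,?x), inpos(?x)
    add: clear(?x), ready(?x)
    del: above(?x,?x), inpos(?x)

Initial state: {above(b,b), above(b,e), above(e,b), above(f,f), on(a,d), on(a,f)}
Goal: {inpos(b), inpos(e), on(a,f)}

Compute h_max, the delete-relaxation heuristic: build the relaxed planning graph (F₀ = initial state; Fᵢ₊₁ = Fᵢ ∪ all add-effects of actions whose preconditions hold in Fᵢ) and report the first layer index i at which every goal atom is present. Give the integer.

1

F0 = init (6 atoms)
F1 = F0 ∪ {clear(b), clear(e), clear(f), inpos(a), inpos(b), inpos(d), inpos(e), inpos(f), on(a,a), on(b,b), on(d,d), on(e,e), on(f,f)}  (19 atoms)
goal ⊆ F1  ⇒  h_max = 1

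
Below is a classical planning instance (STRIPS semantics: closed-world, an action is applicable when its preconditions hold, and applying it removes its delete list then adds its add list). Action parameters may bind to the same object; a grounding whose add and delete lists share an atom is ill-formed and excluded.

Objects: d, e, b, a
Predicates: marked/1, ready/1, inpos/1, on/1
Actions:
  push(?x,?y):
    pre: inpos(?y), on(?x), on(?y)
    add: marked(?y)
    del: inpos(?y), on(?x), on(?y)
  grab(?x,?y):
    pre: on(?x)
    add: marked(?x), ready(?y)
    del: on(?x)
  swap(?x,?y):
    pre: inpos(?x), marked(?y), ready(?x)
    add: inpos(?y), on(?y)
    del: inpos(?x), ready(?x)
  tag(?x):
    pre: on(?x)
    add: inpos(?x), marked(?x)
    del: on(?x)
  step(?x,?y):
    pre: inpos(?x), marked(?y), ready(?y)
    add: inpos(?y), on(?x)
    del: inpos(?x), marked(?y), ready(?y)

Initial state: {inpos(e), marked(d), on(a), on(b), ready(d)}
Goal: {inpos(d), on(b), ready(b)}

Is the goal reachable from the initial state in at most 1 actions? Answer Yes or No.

1. grab(a,b)  →  {inpos(e), marked(a), marked(d), on(b), ready(b), ready(d)}
2. step(e,d)  →  {inpos(d), marked(a), on(b), on(e), ready(b)}
optimal plan length = 2; 2 > 1

No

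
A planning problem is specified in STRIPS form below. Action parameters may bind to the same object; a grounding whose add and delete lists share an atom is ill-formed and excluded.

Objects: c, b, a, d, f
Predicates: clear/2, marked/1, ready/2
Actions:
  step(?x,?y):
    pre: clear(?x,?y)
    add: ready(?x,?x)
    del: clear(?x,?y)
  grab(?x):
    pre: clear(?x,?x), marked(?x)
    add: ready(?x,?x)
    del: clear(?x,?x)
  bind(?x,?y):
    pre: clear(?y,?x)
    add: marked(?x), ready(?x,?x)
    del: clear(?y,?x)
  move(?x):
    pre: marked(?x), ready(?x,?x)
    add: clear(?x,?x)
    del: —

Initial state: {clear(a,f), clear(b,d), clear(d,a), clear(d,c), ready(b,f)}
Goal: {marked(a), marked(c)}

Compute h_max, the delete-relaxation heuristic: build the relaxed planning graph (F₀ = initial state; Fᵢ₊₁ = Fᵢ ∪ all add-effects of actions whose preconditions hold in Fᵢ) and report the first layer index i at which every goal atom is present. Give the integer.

1

F0 = init (5 atoms)
F1 = F0 ∪ {marked(a), marked(c), marked(d), marked(f), ready(a,a), ready(b,b), ready(c,c), ready(d,d), ready(f,f)}  (14 atoms)
goal ⊆ F1  ⇒  h_max = 1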